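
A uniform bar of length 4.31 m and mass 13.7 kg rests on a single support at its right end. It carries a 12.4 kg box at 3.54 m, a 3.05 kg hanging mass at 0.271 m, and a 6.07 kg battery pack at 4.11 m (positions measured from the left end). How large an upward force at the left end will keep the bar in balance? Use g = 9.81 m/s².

F ≈ 120 N

Choose the right end as the axis so the unknown pivot reaction has zero arm there.
Beam weight: 13.7 × 9.81 = 134.4 N down at 2.155 m → arm 2.155 m, τ = 134.4 × 2.155 = 289.6 N·m counterclockwise.
Box: 12.4 × 9.81 = 121.6 N down at 3.54 m → arm 0.77 m, τ = 121.6 × 0.77 = 93.63 N·m counterclockwise.
Hanging mass: 3.05 × 9.81 = 29.92 N down at 0.271 m → arm 4.039 m, τ = 29.92 × 4.039 = 120.8 N·m counterclockwise.
Battery pack: 6.07 × 9.81 = 59.55 N down at 4.11 m → arm 0.2 m, τ = 59.55 × 0.2 = 11.91 N·m counterclockwise.
Net moment of the loads = 515.9 N·m counterclockwise.
The upward force F acts at the left end, arm 4.31 m, giving F × 4.31 clockwise.
Στ = 0 ⇒ F × 4.31 = 515.9 ⇒ F = 515.9 / 4.31 = 120 N.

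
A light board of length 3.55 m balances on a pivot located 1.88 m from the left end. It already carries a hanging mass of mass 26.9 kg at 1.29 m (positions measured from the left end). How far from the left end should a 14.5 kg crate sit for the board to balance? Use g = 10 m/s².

Sum moments about the pivot (at 1.88 m from the left end) (the support reaction has zero arm there).
Hanging mass: 26.9 × 10 = 269 N down at 1.29 m → arm 0.59 m, τ = 269 × 0.59 = 158.7 N·m counterclockwise.
Net moment of existing loads = 158.7 N·m counterclockwise.
The crate weighs 14.5 × 10 = 145 N and must supply an equal clockwise moment, so its lever arm about the pivot is 158.7 / 145 = 1.09 m.
That puts it at 1.88 + 1.09 = 2.97 m from the left end.

x ≈ 2.97 m from the left end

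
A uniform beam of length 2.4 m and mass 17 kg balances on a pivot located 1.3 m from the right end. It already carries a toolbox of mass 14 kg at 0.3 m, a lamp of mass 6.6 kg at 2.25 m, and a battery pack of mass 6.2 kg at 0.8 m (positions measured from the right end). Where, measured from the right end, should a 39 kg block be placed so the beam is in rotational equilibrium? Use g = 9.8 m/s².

x ≈ 1.62 m from the right end

Take moments about the pivot (at 1.3 m from the right end).
Beam weight: 17 × 9.8 = 166.6 N down at 1.2 m → arm 0.1 m, τ = 166.6 × 0.1 = 16.66 N·m clockwise.
Toolbox: 14 × 9.8 = 137.2 N down at 0.3 m → arm 1 m, τ = 137.2 × 1 = 137.2 N·m clockwise.
Lamp: 6.6 × 9.8 = 64.68 N down at 2.25 m → arm 0.95 m, τ = 64.68 × 0.95 = 61.45 N·m counterclockwise.
Battery pack: 6.2 × 9.8 = 60.76 N down at 0.8 m → arm 0.5 m, τ = 60.76 × 0.5 = 30.38 N·m clockwise.
Net moment of existing loads = 122.8 N·m clockwise.
The block weighs 39 × 9.8 = 382.2 N and must supply an equal counterclockwise moment, so its lever arm about the pivot is 122.8 / 382.2 = 0.321 m.
That puts it at 1.3 + 0.321 = 1.62 m from the right end.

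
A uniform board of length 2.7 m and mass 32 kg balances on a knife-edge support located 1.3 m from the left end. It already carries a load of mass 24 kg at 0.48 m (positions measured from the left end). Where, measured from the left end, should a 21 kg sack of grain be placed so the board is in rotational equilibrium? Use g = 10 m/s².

About the knife-edge support (at 1.3 m from the left end):
Beam weight: 32 × 10 = 320 N down at 1.35 m → arm 0.05 m, τ = 320 × 0.05 = 16 N·m clockwise.
Load: 24 × 10 = 240 N down at 0.48 m → arm 0.82 m, τ = 240 × 0.82 = 196.8 N·m counterclockwise.
Net moment of existing loads = 180.8 N·m counterclockwise.
The sack of grain weighs 21 × 10 = 210 N and must supply an equal clockwise moment, so its lever arm about the knife-edge support is 180.8 / 210 = 0.861 m.
That puts it at 1.3 + 0.861 = 2.16 m from the left end.

x ≈ 2.16 m from the left end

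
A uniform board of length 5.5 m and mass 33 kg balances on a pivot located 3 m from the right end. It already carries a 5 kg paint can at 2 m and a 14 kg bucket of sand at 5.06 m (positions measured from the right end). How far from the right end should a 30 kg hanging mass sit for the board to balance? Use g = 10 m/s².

x ≈ 2.48 m from the right end

Sum moments about the pivot (at 3 m from the right end) (the support reaction has zero arm there).
Beam weight: 33 × 10 = 330 N down at 2.75 m → arm 0.25 m, τ = 330 × 0.25 = 82.5 N·m clockwise.
Paint can: 5 × 10 = 50 N down at 2 m → arm 1 m, τ = 50 × 1 = 50 N·m clockwise.
Bucket of sand: 14 × 10 = 140 N down at 5.06 m → arm 2.06 m, τ = 140 × 2.06 = 288.4 N·m counterclockwise.
Net moment of existing loads = 155.9 N·m counterclockwise.
The hanging mass weighs 30 × 10 = 300 N and must supply an equal clockwise moment, so its lever arm about the pivot is 155.9 / 300 = 0.52 m.
That puts it at 3 − 0.52 = 2.48 m from the right end.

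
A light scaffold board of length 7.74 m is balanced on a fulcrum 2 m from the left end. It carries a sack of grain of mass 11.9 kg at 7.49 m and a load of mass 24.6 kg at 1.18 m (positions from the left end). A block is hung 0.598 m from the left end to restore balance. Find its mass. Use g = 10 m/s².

m ≈ 32.2 kg

Sum moments about the fulcrum (at 2 m from the left end) (the support reaction has zero arm there).
Sack of grain: 11.9 × 10 = 119 N down at 7.49 m → arm 5.49 m, τ = 119 × 5.49 = 653.3 N·m clockwise.
Load: 24.6 × 10 = 246 N down at 1.18 m → arm 0.82 m, τ = 246 × 0.82 = 201.7 N·m counterclockwise.
Net moment of known loads = 451.6 N·m clockwise.
An unknown mass m at 0.598 m has arm 1.402 m; its moment is m·g·1.402 counterclockwise.
Στ = 0 ⇒ m × 10 × 1.402 = 451.6 ⇒ m = 451.6 / (10 × 1.402) = 32.2 kg.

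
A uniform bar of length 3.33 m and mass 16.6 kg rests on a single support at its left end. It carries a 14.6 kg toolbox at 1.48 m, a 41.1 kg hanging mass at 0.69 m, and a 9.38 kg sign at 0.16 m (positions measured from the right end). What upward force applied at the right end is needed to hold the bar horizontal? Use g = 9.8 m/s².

Take moments about the left end.
Beam weight: 16.6 × 9.8 = 162.7 N down at 1.665 m → arm 1.665 m, τ = 162.7 × 1.665 = 270.9 N·m clockwise.
Toolbox: 14.6 × 9.8 = 143.1 N down at 1.48 m → arm 1.85 m, τ = 143.1 × 1.85 = 264.7 N·m clockwise.
Hanging mass: 41.1 × 9.8 = 402.8 N down at 0.69 m → arm 2.64 m, τ = 402.8 × 2.64 = 1063 N·m clockwise.
Sign: 9.38 × 9.8 = 91.92 N down at 0.16 m → arm 3.17 m, τ = 91.92 × 3.17 = 291.4 N·m clockwise.
Net moment of the loads = 1890 N·m clockwise.
The upward force F acts at the right end, arm 3.33 m, giving F × 3.33 counterclockwise.
Setting net torque to zero: F × 3.33 = 1890 → F = 1890 / 3.33 = 568 N.

F ≈ 568 N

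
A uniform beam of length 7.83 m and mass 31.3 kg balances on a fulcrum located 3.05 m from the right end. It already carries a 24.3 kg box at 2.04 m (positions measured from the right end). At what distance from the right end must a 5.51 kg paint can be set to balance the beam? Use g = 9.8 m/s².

Choose the fulcrum (at 3.05 m from the right end) as the axis so the support reaction has zero arm there.
Beam weight: 31.3 × 9.8 = 306.7 N down at 3.915 m → arm 0.865 m, τ = 306.7 × 0.865 = 265.3 N·m counterclockwise.
Box: 24.3 × 9.8 = 238.1 N down at 2.04 m → arm 1.01 m, τ = 238.1 × 1.01 = 240.5 N·m clockwise.
Net moment of existing loads = 24.8 N·m counterclockwise.
The paint can weighs 5.51 × 9.8 = 54 N and must supply an equal clockwise moment, so its lever arm about the fulcrum is 24.8 / 54 = 0.459 m.
That puts it at 3.05 − 0.459 = 2.59 m from the right end.

x ≈ 2.59 m from the right end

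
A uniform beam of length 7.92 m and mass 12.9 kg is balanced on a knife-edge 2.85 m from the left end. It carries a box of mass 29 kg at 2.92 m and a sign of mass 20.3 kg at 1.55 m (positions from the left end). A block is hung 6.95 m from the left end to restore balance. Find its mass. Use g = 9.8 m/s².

m ≈ 2.45 kg

Take moments about the knife-edge (at 2.85 m from the left end).
Beam weight: 12.9 × 9.8 = 126.4 N down at 3.96 m → arm 1.11 m, τ = 126.4 × 1.11 = 140.3 N·m clockwise.
Box: 29 × 9.8 = 284.2 N down at 2.92 m → arm 0.07 m, τ = 284.2 × 0.07 = 19.89 N·m clockwise.
Sign: 20.3 × 9.8 = 198.9 N down at 1.55 m → arm 1.3 m, τ = 198.9 × 1.3 = 258.6 N·m counterclockwise.
Net moment of known loads = 98.41 N·m counterclockwise.
An unknown mass m at 6.95 m has arm 4.1 m; its moment is m·g·4.1 clockwise.
Setting net torque to zero: m × 9.8 × 4.1 = 98.41 → m = 98.41 / (9.8 × 4.1) = 2.45 kg.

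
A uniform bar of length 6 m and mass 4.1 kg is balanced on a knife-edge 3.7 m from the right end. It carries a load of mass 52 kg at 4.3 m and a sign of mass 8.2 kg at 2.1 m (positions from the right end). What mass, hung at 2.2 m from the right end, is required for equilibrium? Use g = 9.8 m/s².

m ≈ 10.1 kg

About the knife-edge (at 3.7 m from the right end):
Beam weight: 4.1 × 9.8 = 40.18 N down at 3 m → arm 0.7 m, τ = 40.18 × 0.7 = 28.13 N·m clockwise.
Load: 52 × 9.8 = 509.6 N down at 4.3 m → arm 0.6 m, τ = 509.6 × 0.6 = 305.8 N·m counterclockwise.
Sign: 8.2 × 9.8 = 80.36 N down at 2.1 m → arm 1.6 m, τ = 80.36 × 1.6 = 128.6 N·m clockwise.
Net moment of known loads = 149.1 N·m counterclockwise.
An unknown mass m at 2.2 m has arm 1.5 m; its moment is m·g·1.5 clockwise.
For rotational equilibrium, m × 9.8 × 1.5 = 149.1, so m = 149.1 / (9.8 × 1.5) = 10.1 kg.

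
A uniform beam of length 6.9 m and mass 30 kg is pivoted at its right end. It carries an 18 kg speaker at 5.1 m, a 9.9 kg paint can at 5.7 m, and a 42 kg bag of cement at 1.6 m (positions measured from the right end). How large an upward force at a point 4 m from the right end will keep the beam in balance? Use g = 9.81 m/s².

F ≈ 782 N

Take moments about the right end.
Beam weight: 30 × 9.81 = 294.3 N down at 3.45 m → arm 3.45 m, τ = 294.3 × 3.45 = 1015 N·m counterclockwise.
Speaker: 18 × 9.81 = 176.6 N down at 5.1 m → arm 5.1 m, τ = 176.6 × 5.1 = 900.7 N·m counterclockwise.
Paint can: 9.9 × 9.81 = 97.12 N down at 5.7 m → arm 5.7 m, τ = 97.12 × 5.7 = 553.6 N·m counterclockwise.
Bag of cement: 42 × 9.81 = 412 N down at 1.6 m → arm 1.6 m, τ = 412 × 1.6 = 659.2 N·m counterclockwise.
Net moment of the loads = 3128 N·m counterclockwise.
The upward force F acts at a point 4 m from the right end, arm 4 m, giving F × 4 clockwise.
Setting net torque to zero: F × 4 = 3128 → F = 3128 / 4 = 782 N.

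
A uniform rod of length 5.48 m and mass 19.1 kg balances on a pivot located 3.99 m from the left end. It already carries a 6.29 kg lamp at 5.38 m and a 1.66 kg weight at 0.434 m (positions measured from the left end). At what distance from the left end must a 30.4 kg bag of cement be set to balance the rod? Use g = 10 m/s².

x ≈ 4.68 m from the left end

Sum moments about the pivot (at 3.99 m from the left end) (the support reaction has zero arm there).
Beam weight: 19.1 × 10 = 191 N down at 2.74 m → arm 1.25 m, τ = 191 × 1.25 = 238.8 N·m counterclockwise.
Lamp: 6.29 × 10 = 62.9 N down at 5.38 m → arm 1.39 m, τ = 62.9 × 1.39 = 87.43 N·m clockwise.
Weight: 1.66 × 10 = 16.6 N down at 0.434 m → arm 3.556 m, τ = 16.6 × 3.556 = 59.03 N·m counterclockwise.
Net moment of existing loads = 210.4 N·m counterclockwise.
The bag of cement weighs 30.4 × 10 = 304 N and must supply an equal clockwise moment, so its lever arm about the pivot is 210.4 / 304 = 0.692 m.
That puts it at 3.99 + 0.692 = 4.68 m from the left end.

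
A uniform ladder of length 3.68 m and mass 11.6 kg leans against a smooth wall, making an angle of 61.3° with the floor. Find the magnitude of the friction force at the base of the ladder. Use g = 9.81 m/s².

Taking torques about the foot of the ladder:
Ladder weight 11.6×9.81 = 113.8 N acts at 1.84 m along the ladder; its horizontal arm is 1.84·cos61.3° = 0.8836 m → τ = 100.6 N·m clockwise.
Wall normal N acts horizontally at the top; its moment arm is the height L sinθ = 3.68·sin61.3° = 3.228 m, counterclockwise.
Setting net torque to zero: N × 3.228 = 100.6 → N = 31.2 N.
ΣFx = 0: friction at the foot balances the wall's push, so f = N_wall = 31.2 N.

f ≈ 31.2 N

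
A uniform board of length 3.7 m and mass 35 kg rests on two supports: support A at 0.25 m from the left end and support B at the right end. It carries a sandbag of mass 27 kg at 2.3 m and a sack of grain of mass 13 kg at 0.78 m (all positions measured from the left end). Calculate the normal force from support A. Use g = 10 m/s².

R_A ≈ 407 N

About support B:
Beam weight: 35 × 10 = 350 N down at 1.85 m → arm 1.85 m, τ = 350 × 1.85 = 647.5 N·m counterclockwise.
Sandbag: 27 × 10 = 270 N down at 2.3 m → arm 1.4 m, τ = 270 × 1.4 = 378 N·m counterclockwise.
Sack of grain: 13 × 10 = 130 N down at 0.78 m → arm 2.92 m, τ = 130 × 2.92 = 379.6 N·m counterclockwise.
Net load moment about support B = 1405 N·m counterclockwise.
Reaction R at support A is upward at 0.25 m, arm 3.45 m → moment R × 3.45 clockwise.
Στ = 0 ⇒ R × 3.45 = 1405 ⇒ R = 407 N.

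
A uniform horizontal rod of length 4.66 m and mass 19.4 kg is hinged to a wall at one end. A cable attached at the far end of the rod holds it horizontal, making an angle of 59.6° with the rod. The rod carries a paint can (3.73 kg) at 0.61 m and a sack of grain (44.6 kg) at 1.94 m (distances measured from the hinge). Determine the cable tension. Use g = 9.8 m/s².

T ≈ 327 N

Taking torques about the hinge:
Beam weight: 19.4 × 9.8 = 190.1 N down at 2.33 m → arm 2.33 m, τ = 190.1 × 2.33 = 442.9 N·m clockwise.
Paint can: 3.73 × 9.8 = 36.55 N down at 0.61 m → arm 0.61 m, τ = 36.55 × 0.61 = 22.3 N·m clockwise.
Sack of grain: 44.6 × 9.8 = 437.1 N down at 1.94 m → arm 1.94 m, τ = 437.1 × 1.94 = 848 N·m clockwise.
Total clockwise load moment = 1313 N·m.
The cable tension T acts at 4.66 m; only its component perpendicular to the rod, T sinθ, produces torque. sin 59.6° = 0.8625.
Balancing moments: T × 4.66 × 0.8625 = 1313, giving T = 1313 / 4.019 = 327 N.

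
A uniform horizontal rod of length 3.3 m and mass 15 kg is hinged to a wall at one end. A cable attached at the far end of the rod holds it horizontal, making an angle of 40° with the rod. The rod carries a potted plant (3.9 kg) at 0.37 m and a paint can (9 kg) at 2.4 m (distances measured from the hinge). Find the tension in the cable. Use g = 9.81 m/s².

T ≈ 221 N

Taking torques about the hinge:
Beam weight: 15 × 9.81 = 147.2 N down at 1.65 m → arm 1.65 m, τ = 147.2 × 1.65 = 242.9 N·m clockwise.
Potted plant: 3.9 × 9.81 = 38.26 N down at 0.37 m → arm 0.37 m, τ = 38.26 × 0.37 = 14.16 N·m clockwise.
Paint can: 9 × 9.81 = 88.29 N down at 2.4 m → arm 2.4 m, τ = 88.29 × 2.4 = 211.9 N·m clockwise.
Total clockwise load moment = 469 N·m.
The cable tension T acts at 3.3 m; only its component perpendicular to the rod, T sinθ, produces torque. sin 40° = 0.6428.
Balancing moments: T × 3.3 × 0.6428 = 469, giving T = 469 / 2.121 = 221 N.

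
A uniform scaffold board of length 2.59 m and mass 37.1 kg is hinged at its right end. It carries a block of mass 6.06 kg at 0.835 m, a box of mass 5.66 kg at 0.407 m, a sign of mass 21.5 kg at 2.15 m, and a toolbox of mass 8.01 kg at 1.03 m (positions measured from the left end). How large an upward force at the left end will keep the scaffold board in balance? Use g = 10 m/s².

F ≈ 359 N

About the right end:
Beam weight: 37.1 × 10 = 371 N down at 1.295 m → arm 1.295 m, τ = 371 × 1.295 = 480.4 N·m counterclockwise.
Block: 6.06 × 10 = 60.6 N down at 0.835 m → arm 1.755 m, τ = 60.6 × 1.755 = 106.4 N·m counterclockwise.
Box: 5.66 × 10 = 56.6 N down at 0.407 m → arm 2.183 m, τ = 56.6 × 2.183 = 123.6 N·m counterclockwise.
Sign: 21.5 × 10 = 215 N down at 2.15 m → arm 0.44 m, τ = 215 × 0.44 = 94.6 N·m counterclockwise.
Toolbox: 8.01 × 10 = 80.1 N down at 1.03 m → arm 1.56 m, τ = 80.1 × 1.56 = 125 N·m counterclockwise.
Net moment of the loads = 930 N·m counterclockwise.
The upward force F acts at the left end, arm 2.59 m, giving F × 2.59 clockwise.
Στ = 0 ⇒ F × 2.59 = 930 ⇒ F = 930 / 2.59 = 359 N.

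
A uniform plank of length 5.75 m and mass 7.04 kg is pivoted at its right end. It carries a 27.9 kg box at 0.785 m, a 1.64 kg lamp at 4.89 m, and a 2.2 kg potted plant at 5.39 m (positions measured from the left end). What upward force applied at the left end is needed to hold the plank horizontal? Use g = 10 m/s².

F ≈ 280 N

Taking torques about the right end:
Beam weight: 7.04 × 10 = 70.4 N down at 2.875 m → arm 2.875 m, τ = 70.4 × 2.875 = 202.4 N·m counterclockwise.
Box: 27.9 × 10 = 279 N down at 0.785 m → arm 4.965 m, τ = 279 × 4.965 = 1385 N·m counterclockwise.
Lamp: 1.64 × 10 = 16.4 N down at 4.89 m → arm 0.86 m, τ = 16.4 × 0.86 = 14.1 N·m counterclockwise.
Potted plant: 2.2 × 10 = 22 N down at 5.39 m → arm 0.36 m, τ = 22 × 0.36 = 7.92 N·m counterclockwise.
Net moment of the loads = 1609 N·m counterclockwise.
The upward force F acts at the left end, arm 5.75 m, giving F × 5.75 clockwise.
For rotational equilibrium, F × 5.75 = 1609, so F = 1609 / 5.75 = 280 N.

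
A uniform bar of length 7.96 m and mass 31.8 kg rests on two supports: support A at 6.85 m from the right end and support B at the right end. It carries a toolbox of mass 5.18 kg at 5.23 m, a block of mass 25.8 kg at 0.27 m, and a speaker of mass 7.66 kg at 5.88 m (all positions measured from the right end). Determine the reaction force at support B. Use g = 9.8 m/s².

R_B ≈ 396 N

About support A:
Beam weight: 31.8 × 9.8 = 311.6 N down at 3.98 m → arm 2.87 m, τ = 311.6 × 2.87 = 894.3 N·m clockwise.
Toolbox: 5.18 × 9.8 = 50.76 N down at 5.23 m → arm 1.62 m, τ = 50.76 × 1.62 = 82.23 N·m clockwise.
Block: 25.8 × 9.8 = 252.8 N down at 0.27 m → arm 6.58 m, τ = 252.8 × 6.58 = 1663 N·m clockwise.
Speaker: 7.66 × 9.8 = 75.07 N down at 5.88 m → arm 0.97 m, τ = 75.07 × 0.97 = 72.82 N·m clockwise.
Net load moment about support A = 2712 N·m clockwise.
Reaction R at support B is upward at 0 m, arm 6.85 m → moment R × 6.85 counterclockwise.
Balancing moments: R × 6.85 = 2712, giving R = 396 N.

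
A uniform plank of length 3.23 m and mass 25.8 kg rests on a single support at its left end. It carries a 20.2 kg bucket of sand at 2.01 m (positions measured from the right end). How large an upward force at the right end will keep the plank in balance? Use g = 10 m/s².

Choose the left end as the axis so the unknown pivot reaction has zero arm there.
Beam weight: 25.8 × 10 = 258 N down at 1.615 m → arm 1.615 m, τ = 258 × 1.615 = 416.7 N·m clockwise.
Bucket of sand: 20.2 × 10 = 202 N down at 2.01 m → arm 1.22 m, τ = 202 × 1.22 = 246.4 N·m clockwise.
Net moment of the loads = 663.1 N·m clockwise.
The upward force F acts at the right end, arm 3.23 m, giving F × 3.23 counterclockwise.
Balancing moments: F × 3.23 = 663.1, giving F = 663.1 / 3.23 = 205 N.

F ≈ 205 N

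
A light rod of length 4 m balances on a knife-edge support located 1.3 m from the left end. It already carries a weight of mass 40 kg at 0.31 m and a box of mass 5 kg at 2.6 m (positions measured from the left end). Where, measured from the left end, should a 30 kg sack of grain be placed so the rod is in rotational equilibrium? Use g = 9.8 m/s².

Sum moments about the knife-edge support (at 1.3 m from the left end) (the support reaction has zero arm there).
Weight: 40 × 9.8 = 392 N down at 0.31 m → arm 0.99 m, τ = 392 × 0.99 = 388.1 N·m counterclockwise.
Box: 5 × 9.8 = 49 N down at 2.6 m → arm 1.3 m, τ = 49 × 1.3 = 63.7 N·m clockwise.
Net moment of existing loads = 324.4 N·m counterclockwise.
The sack of grain weighs 30 × 9.8 = 294 N and must supply an equal clockwise moment, so its lever arm about the knife-edge support is 324.4 / 294 = 1.1 m.
That puts it at 1.3 + 1.1 = 2.4 m from the left end.

x ≈ 2.4 m from the left end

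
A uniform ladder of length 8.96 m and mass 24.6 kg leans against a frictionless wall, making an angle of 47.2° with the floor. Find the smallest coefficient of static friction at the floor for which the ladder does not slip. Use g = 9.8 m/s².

Sum moments about the foot of the ladder (the floor normal and friction both act there and drop out).
Ladder weight 24.6×9.8 = 241.1 N acts at 4.48 m along the ladder; its horizontal arm is 4.48·cos47.2° = 3.044 m → τ = 733.9 N·m clockwise.
Wall normal N acts horizontally at the top; its moment arm is the height L sinθ = 8.96·sin47.2° = 6.574 m, counterclockwise.
Στ = 0 ⇒ N × 6.574 = 733.9 ⇒ N = 111.6 N.
ΣFx = 0 ⇒ f = N_wall = 111.6 N. ΣFy = 0 ⇒ N_floor = 241.1 N.
μ_min = f / N_floor = 111.6 / 241.1 = 0.463.

μ_min ≈ 0.463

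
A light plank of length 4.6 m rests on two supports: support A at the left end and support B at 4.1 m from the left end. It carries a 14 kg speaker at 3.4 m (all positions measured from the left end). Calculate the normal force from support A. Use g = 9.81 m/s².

R_A ≈ 23.4 N

Choose support B as the axis so its reaction then has zero moment arm.
Speaker: 14 × 9.81 = 137.3 N down at 3.4 m → arm 0.7 m, τ = 137.3 × 0.7 = 96.11 N·m counterclockwise.
Net load moment about support B = 96.11 N·m counterclockwise.
Reaction R at support A is upward at 0 m, arm 4.1 m → moment R × 4.1 clockwise.
Setting net torque to zero: R × 4.1 = 96.11 → R = 23.4 N.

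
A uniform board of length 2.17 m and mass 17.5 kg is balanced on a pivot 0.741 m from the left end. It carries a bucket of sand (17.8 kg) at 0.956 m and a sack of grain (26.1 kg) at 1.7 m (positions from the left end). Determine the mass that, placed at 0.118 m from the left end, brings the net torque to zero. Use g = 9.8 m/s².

Taking torques about the pivot (at 0.741 m from the left end):
Beam weight: 17.5 × 9.8 = 171.5 N down at 1.085 m → arm 0.344 m, τ = 171.5 × 0.344 = 59 N·m clockwise.
Bucket of sand: 17.8 × 9.8 = 174.4 N down at 0.956 m → arm 0.215 m, τ = 174.4 × 0.215 = 37.5 N·m clockwise.
Sack of grain: 26.1 × 9.8 = 255.8 N down at 1.7 m → arm 0.959 m, τ = 255.8 × 0.959 = 245.3 N·m clockwise.
Net moment of known loads = 341.8 N·m clockwise.
An unknown mass m at 0.118 m has arm 0.623 m; its moment is m·g·0.623 counterclockwise.
Στ = 0 ⇒ m × 9.8 × 0.623 = 341.8 ⇒ m = 341.8 / (9.8 × 0.623) = 56 kg.

m ≈ 56 kg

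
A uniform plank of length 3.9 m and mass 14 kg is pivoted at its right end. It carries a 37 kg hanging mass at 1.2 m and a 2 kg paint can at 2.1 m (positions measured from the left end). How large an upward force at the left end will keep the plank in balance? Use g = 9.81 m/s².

F ≈ 329 N

Sum moments about the right end (the unknown pivot reaction has zero arm there).
Beam weight: 14 × 9.81 = 137.3 N down at 1.95 m → arm 1.95 m, τ = 137.3 × 1.95 = 267.7 N·m counterclockwise.
Hanging mass: 37 × 9.81 = 363 N down at 1.2 m → arm 2.7 m, τ = 363 × 2.7 = 980.1 N·m counterclockwise.
Paint can: 2 × 9.81 = 19.62 N down at 2.1 m → arm 1.8 m, τ = 19.62 × 1.8 = 35.32 N·m counterclockwise.
Net moment of the loads = 1283 N·m counterclockwise.
The upward force F acts at the left end, arm 3.9 m, giving F × 3.9 clockwise.
For rotational equilibrium, F × 3.9 = 1283, so F = 1283 / 3.9 = 329 N.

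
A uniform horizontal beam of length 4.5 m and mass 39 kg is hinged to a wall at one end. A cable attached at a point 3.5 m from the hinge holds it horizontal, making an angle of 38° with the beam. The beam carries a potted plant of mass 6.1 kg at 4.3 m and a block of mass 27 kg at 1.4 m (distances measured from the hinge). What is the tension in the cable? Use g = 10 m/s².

Taking torques about the hinge:
Beam weight: 39 × 10 = 390 N down at 2.25 m → arm 2.25 m, τ = 390 × 2.25 = 877.5 N·m clockwise.
Potted plant: 6.1 × 10 = 61 N down at 4.3 m → arm 4.3 m, τ = 61 × 4.3 = 262.3 N·m clockwise.
Block: 27 × 10 = 270 N down at 1.4 m → arm 1.4 m, τ = 270 × 1.4 = 378 N·m clockwise.
Total clockwise load moment = 1518 N·m.
The cable tension T acts at 3.5 m; only its component perpendicular to the beam, T sinθ, produces torque. sin 38° = 0.6157.
Setting net torque to zero: T × 3.5 × 0.6157 = 1518 → T = 1518 / 2.155 = 704 N.

T ≈ 704 N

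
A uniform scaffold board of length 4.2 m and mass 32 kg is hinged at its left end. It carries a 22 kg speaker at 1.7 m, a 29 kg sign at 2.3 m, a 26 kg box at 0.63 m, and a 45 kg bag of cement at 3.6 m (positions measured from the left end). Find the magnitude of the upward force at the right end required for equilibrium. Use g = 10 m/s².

F ≈ 833 N

Choose the left end as the axis so the unknown pivot reaction has zero arm there.
Beam weight: 32 × 10 = 320 N down at 2.1 m → arm 2.1 m, τ = 320 × 2.1 = 672 N·m clockwise.
Speaker: 22 × 10 = 220 N down at 1.7 m → arm 1.7 m, τ = 220 × 1.7 = 374 N·m clockwise.
Sign: 29 × 10 = 290 N down at 2.3 m → arm 2.3 m, τ = 290 × 2.3 = 667 N·m clockwise.
Box: 26 × 10 = 260 N down at 0.63 m → arm 0.63 m, τ = 260 × 0.63 = 163.8 N·m clockwise.
Bag of cement: 45 × 10 = 450 N down at 3.6 m → arm 3.6 m, τ = 450 × 3.6 = 1620 N·m clockwise.
Net moment of the loads = 3497 N·m clockwise.
The upward force F acts at the right end, arm 4.2 m, giving F × 4.2 counterclockwise.
Στ = 0 ⇒ F × 4.2 = 3497 ⇒ F = 3497 / 4.2 = 833 N.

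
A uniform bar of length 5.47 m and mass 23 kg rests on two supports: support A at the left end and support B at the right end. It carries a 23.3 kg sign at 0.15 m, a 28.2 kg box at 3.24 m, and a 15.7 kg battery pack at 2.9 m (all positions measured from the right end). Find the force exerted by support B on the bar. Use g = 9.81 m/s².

About support A:
Beam weight: 23 × 9.81 = 225.6 N down at 2.735 m → arm 2.735 m, τ = 225.6 × 2.735 = 617 N·m clockwise.
Sign: 23.3 × 9.81 = 228.6 N down at 0.15 m → arm 5.32 m, τ = 228.6 × 5.32 = 1216 N·m clockwise.
Box: 28.2 × 9.81 = 276.6 N down at 3.24 m → arm 2.23 m, τ = 276.6 × 2.23 = 616.8 N·m clockwise.
Battery pack: 15.7 × 9.81 = 154 N down at 2.9 m → arm 2.57 m, τ = 154 × 2.57 = 395.8 N·m clockwise.
Net load moment about support A = 2846 N·m clockwise.
Reaction R at support B is upward at 0 m, arm 5.47 m → moment R × 5.47 counterclockwise.
Setting net torque to zero: R × 5.47 = 2846 → R = 520 N.

R_B ≈ 520 N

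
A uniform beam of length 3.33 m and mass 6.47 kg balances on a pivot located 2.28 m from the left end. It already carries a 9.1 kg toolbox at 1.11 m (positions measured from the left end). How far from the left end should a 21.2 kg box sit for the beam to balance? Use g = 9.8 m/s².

Taking torques about the pivot (at 2.28 m from the left end):
Beam weight: 6.47 × 9.8 = 63.41 N down at 1.665 m → arm 0.615 m, τ = 63.41 × 0.615 = 39 N·m counterclockwise.
Toolbox: 9.1 × 9.8 = 89.18 N down at 1.11 m → arm 1.17 m, τ = 89.18 × 1.17 = 104.3 N·m counterclockwise.
Net moment of existing loads = 143.3 N·m counterclockwise.
The box weighs 21.2 × 9.8 = 207.8 N and must supply an equal clockwise moment, so its lever arm about the pivot is 143.3 / 207.8 = 0.69 m.
That puts it at 2.28 + 0.69 = 2.97 m from the left end.

x ≈ 2.97 m from the left end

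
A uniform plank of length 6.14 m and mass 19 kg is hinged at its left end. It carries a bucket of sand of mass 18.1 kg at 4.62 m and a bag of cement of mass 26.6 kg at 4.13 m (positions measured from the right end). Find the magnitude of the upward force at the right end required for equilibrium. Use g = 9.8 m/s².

F ≈ 222 N

Choose the left end as the axis so the unknown pivot reaction has zero arm there.
Beam weight: 19 × 9.8 = 186.2 N down at 3.07 m → arm 3.07 m, τ = 186.2 × 3.07 = 571.6 N·m clockwise.
Bucket of sand: 18.1 × 9.8 = 177.4 N down at 4.62 m → arm 1.52 m, τ = 177.4 × 1.52 = 269.6 N·m clockwise.
Bag of cement: 26.6 × 9.8 = 260.7 N down at 4.13 m → arm 2.01 m, τ = 260.7 × 2.01 = 524 N·m clockwise.
Net moment of the loads = 1365 N·m clockwise.
The upward force F acts at the right end, arm 6.14 m, giving F × 6.14 counterclockwise.
Balancing moments: F × 6.14 = 1365, giving F = 1365 / 6.14 = 222 N.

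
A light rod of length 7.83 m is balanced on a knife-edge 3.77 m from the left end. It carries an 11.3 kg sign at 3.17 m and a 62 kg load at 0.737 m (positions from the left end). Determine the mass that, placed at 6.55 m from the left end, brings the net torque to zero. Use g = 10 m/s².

About the knife-edge (at 3.77 m from the left end):
Sign: 11.3 × 10 = 113 N down at 3.17 m → arm 0.6 m, τ = 113 × 0.6 = 67.8 N·m counterclockwise.
Load: 62 × 10 = 620 N down at 0.737 m → arm 3.033 m, τ = 620 × 3.033 = 1880 N·m counterclockwise.
Net moment of known loads = 1948 N·m counterclockwise.
An unknown mass m at 6.55 m has arm 2.78 m; its moment is m·g·2.78 clockwise.
Στ = 0 ⇒ m × 10 × 2.78 = 1948 ⇒ m = 1948 / (10 × 2.78) = 70.1 kg.

m ≈ 70.1 kg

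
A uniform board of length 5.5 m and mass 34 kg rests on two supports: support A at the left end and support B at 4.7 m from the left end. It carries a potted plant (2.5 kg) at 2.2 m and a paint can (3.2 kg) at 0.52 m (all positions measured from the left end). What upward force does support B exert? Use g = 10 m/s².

R_B ≈ 214 N

About support A:
Beam weight: 34 × 10 = 340 N down at 2.75 m → arm 2.75 m, τ = 340 × 2.75 = 935 N·m clockwise.
Potted plant: 2.5 × 10 = 25 N down at 2.2 m → arm 2.2 m, τ = 25 × 2.2 = 55 N·m clockwise.
Paint can: 3.2 × 10 = 32 N down at 0.52 m → arm 0.52 m, τ = 32 × 0.52 = 16.64 N·m clockwise.
Net load moment about support A = 1007 N·m clockwise.
Reaction R at support B is upward at 4.7 m, arm 4.7 m → moment R × 4.7 counterclockwise.
Balancing moments: R × 4.7 = 1007, giving R = 214 N.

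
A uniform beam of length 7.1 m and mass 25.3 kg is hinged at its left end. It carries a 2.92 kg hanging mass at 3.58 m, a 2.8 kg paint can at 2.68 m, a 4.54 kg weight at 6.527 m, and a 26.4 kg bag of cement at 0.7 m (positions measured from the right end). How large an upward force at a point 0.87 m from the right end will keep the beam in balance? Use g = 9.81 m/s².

Sum moments about the left end (the unknown pivot reaction has zero arm there).
Beam weight: 25.3 × 9.81 = 248.2 N down at 3.55 m → arm 3.55 m, τ = 248.2 × 3.55 = 881.1 N·m clockwise.
Hanging mass: 2.92 × 9.81 = 28.65 N down at 3.58 m → arm 3.52 m, τ = 28.65 × 3.52 = 100.8 N·m clockwise.
Paint can: 2.8 × 9.81 = 27.47 N down at 2.68 m → arm 4.42 m, τ = 27.47 × 4.42 = 121.4 N·m clockwise.
Weight: 4.54 × 9.81 = 44.54 N down at 6.527 m → arm 0.573 m, τ = 44.54 × 0.573 = 25.52 N·m clockwise.
Bag of cement: 26.4 × 9.81 = 259 N down at 0.7 m → arm 6.4 m, τ = 259 × 6.4 = 1658 N·m clockwise.
Net moment of the loads = 2787 N·m clockwise.
The upward force F acts at a point 0.87 m from the right end, arm 6.23 m, giving F × 6.23 counterclockwise.
Στ = 0 ⇒ F × 6.23 = 2787 ⇒ F = 2787 / 6.23 = 447 N.

F ≈ 447 N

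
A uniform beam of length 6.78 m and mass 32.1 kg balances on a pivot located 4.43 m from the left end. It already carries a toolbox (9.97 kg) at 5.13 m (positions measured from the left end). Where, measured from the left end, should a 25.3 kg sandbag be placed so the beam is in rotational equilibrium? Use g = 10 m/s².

Choose the pivot (at 4.43 m from the left end) as the axis so the support reaction has zero arm there.
Beam weight: 32.1 × 10 = 321 N down at 3.39 m → arm 1.04 m, τ = 321 × 1.04 = 333.8 N·m counterclockwise.
Toolbox: 9.97 × 10 = 99.7 N down at 5.13 m → arm 0.7 m, τ = 99.7 × 0.7 = 69.79 N·m clockwise.
Net moment of existing loads = 264 N·m counterclockwise.
The sandbag weighs 25.3 × 10 = 253 N and must supply an equal clockwise moment, so its lever arm about the pivot is 264 / 253 = 1.04 m.
That puts it at 4.43 + 1.04 = 5.47 m from the left end.

x ≈ 5.47 m from the left end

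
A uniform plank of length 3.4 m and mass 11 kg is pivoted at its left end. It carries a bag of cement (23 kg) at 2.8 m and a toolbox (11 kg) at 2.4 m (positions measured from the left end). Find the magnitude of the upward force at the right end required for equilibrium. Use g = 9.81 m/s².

Sum moments about the left end (the unknown pivot reaction has zero arm there).
Beam weight: 11 × 9.81 = 107.9 N down at 1.7 m → arm 1.7 m, τ = 107.9 × 1.7 = 183.4 N·m clockwise.
Bag of cement: 23 × 9.81 = 225.6 N down at 2.8 m → arm 2.8 m, τ = 225.6 × 2.8 = 631.7 N·m clockwise.
Toolbox: 11 × 9.81 = 107.9 N down at 2.4 m → arm 2.4 m, τ = 107.9 × 2.4 = 259 N·m clockwise.
Net moment of the loads = 1074 N·m clockwise.
The upward force F acts at the right end, arm 3.4 m, giving F × 3.4 counterclockwise.
For rotational equilibrium, F × 3.4 = 1074, so F = 1074 / 3.4 = 316 N.

F ≈ 316 N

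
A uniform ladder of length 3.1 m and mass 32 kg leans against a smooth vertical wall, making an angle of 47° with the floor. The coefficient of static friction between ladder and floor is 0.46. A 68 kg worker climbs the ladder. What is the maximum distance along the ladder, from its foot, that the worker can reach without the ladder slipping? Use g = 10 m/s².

Take moments about the foot of the ladder.
Ladder weight 32×10 = 320 N acts at 1.55 m along the ladder; its horizontal arm is 1.55·cos47° = 1.057 m → τ = 338.2 N·m clockwise.
Worker weight 68×10 = 680 N at distance d → arm d·cos47° → τ = 680·d·0.682 clockwise.
Wall normal N at the top has arm L sinθ = 2.267 m counterclockwise, so Στ = 0 gives N·2.267 = 338.2 + 463.8·d.
ΣFy = 0 ⇒ N_floor = 1000 N, so the maximum friction is μ_s·N_floor = 0.46×1000 = 460 N. ΣFx = 0 ⇒ N_wall = f, so at the slipping point N = 460 N.
Substituting: 460×2.267 = 338.2 + 463.8·d ⇒ d = (1043 − 338.2) / 463.8 = 1.52 m.

d ≈ 1.52 m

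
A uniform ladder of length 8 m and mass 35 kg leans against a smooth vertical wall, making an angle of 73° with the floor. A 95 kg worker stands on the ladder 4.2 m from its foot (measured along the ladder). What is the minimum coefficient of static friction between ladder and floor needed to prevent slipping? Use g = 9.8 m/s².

μ_min ≈ 0.158

Taking torques about the foot of the ladder:
Ladder weight 35×9.8 = 343 N acts at 4 m along the ladder; its horizontal arm is 4·cos73° = 1.169 m → τ = 401 N·m clockwise.
Worker: 95×9.8 = 931 N at 4.2 m → arm 1.228 m → τ = 1143 N·m clockwise.
Wall normal N acts horizontally at the top; its moment arm is the height L sinθ = 8·sin73° = 7.65 m, counterclockwise.
Balancing moments: N × 7.65 = 1544, giving N = 201.8 N.
ΣFx = 0 ⇒ f = N_wall = 201.8 N. ΣFy = 0 ⇒ N_floor = 1274 N.
μ_min = f / N_floor = 201.8 / 1274 = 0.158.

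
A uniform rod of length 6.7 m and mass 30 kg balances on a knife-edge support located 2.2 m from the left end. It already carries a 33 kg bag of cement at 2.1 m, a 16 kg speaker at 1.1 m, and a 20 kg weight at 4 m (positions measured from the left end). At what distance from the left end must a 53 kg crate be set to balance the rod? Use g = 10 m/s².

Take moments about the knife-edge support (at 2.2 m from the left end).
Beam weight: 30 × 10 = 300 N down at 3.35 m → arm 1.15 m, τ = 300 × 1.15 = 345 N·m clockwise.
Bag of cement: 33 × 10 = 330 N down at 2.1 m → arm 0.1 m, τ = 330 × 0.1 = 33 N·m counterclockwise.
Speaker: 16 × 10 = 160 N down at 1.1 m → arm 1.1 m, τ = 160 × 1.1 = 176 N·m counterclockwise.
Weight: 20 × 10 = 200 N down at 4 m → arm 1.8 m, τ = 200 × 1.8 = 360 N·m clockwise.
Net moment of existing loads = 496 N·m clockwise.
The crate weighs 53 × 10 = 530 N and must supply an equal counterclockwise moment, so its lever arm about the knife-edge support is 496 / 530 = 0.936 m.
That puts it at 2.2 − 0.936 = 1.26 m from the left end.

x ≈ 1.26 m from the left end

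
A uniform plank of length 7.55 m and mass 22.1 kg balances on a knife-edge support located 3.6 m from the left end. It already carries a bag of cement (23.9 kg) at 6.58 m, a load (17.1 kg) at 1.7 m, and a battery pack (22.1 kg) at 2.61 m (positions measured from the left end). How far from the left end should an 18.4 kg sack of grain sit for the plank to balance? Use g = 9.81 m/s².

Choose the knife-edge support (at 3.6 m from the left end) as the axis so the support reaction has zero arm there.
Beam weight: 22.1 × 9.81 = 216.8 N down at 3.775 m → arm 0.175 m, τ = 216.8 × 0.175 = 37.94 N·m clockwise.
Bag of cement: 23.9 × 9.81 = 234.5 N down at 6.58 m → arm 2.98 m, τ = 234.5 × 2.98 = 698.8 N·m clockwise.
Load: 17.1 × 9.81 = 167.8 N down at 1.7 m → arm 1.9 m, τ = 167.8 × 1.9 = 318.8 N·m counterclockwise.
Battery pack: 22.1 × 9.81 = 216.8 N down at 2.61 m → arm 0.99 m, τ = 216.8 × 0.99 = 214.6 N·m counterclockwise.
Net moment of existing loads = 203.3 N·m clockwise.
The sack of grain weighs 18.4 × 9.81 = 180.5 N and must supply an equal counterclockwise moment, so its lever arm about the knife-edge support is 203.3 / 180.5 = 1.13 m.
That puts it at 3.6 − 1.13 = 2.47 m from the left end.

x ≈ 2.47 m from the left end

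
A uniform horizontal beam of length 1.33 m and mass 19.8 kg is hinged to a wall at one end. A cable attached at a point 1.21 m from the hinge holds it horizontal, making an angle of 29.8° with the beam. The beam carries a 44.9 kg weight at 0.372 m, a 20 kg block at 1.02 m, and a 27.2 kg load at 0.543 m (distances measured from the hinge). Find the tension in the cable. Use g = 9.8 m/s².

T ≈ 1060 N

Take moments about the hinge.
Beam weight: 19.8 × 9.8 = 194 N down at 0.665 m → arm 0.665 m, τ = 194 × 0.665 = 129 N·m clockwise.
Weight: 44.9 × 9.8 = 440 N down at 0.372 m → arm 0.372 m, τ = 440 × 0.372 = 163.7 N·m clockwise.
Block: 20 × 9.8 = 196 N down at 1.02 m → arm 1.02 m, τ = 196 × 1.02 = 199.9 N·m clockwise.
Load: 27.2 × 9.8 = 266.6 N down at 0.543 m → arm 0.543 m, τ = 266.6 × 0.543 = 144.8 N·m clockwise.
Total clockwise load moment = 637.4 N·m.
The cable tension T acts at 1.21 m; only its component perpendicular to the beam, T sinθ, produces torque. sin 29.8° = 0.497.
For rotational equilibrium, T × 1.21 × 0.497 = 637.4, so T = 637.4 / 0.6014 = 1060 N.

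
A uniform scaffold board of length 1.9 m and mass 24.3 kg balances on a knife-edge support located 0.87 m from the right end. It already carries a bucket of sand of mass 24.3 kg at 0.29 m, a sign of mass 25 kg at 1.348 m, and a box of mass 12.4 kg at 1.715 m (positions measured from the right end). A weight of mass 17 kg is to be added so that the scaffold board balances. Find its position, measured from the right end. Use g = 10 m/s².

x ≈ 0.265 m from the right end

About the knife-edge support (at 0.87 m from the right end):
Beam weight: 24.3 × 10 = 243 N down at 0.95 m → arm 0.08 m, τ = 243 × 0.08 = 19.44 N·m counterclockwise.
Bucket of sand: 24.3 × 10 = 243 N down at 0.29 m → arm 0.58 m, τ = 243 × 0.58 = 140.9 N·m clockwise.
Sign: 25 × 10 = 250 N down at 1.348 m → arm 0.478 m, τ = 250 × 0.478 = 119.5 N·m counterclockwise.
Box: 12.4 × 10 = 124 N down at 1.715 m → arm 0.845 m, τ = 124 × 0.845 = 104.8 N·m counterclockwise.
Net moment of existing loads = 102.8 N·m counterclockwise.
The weight weighs 17 × 10 = 170 N and must supply an equal clockwise moment, so its lever arm about the knife-edge support is 102.8 / 170 = 0.605 m.
That puts it at 0.87 − 0.605 = 0.265 m from the right end.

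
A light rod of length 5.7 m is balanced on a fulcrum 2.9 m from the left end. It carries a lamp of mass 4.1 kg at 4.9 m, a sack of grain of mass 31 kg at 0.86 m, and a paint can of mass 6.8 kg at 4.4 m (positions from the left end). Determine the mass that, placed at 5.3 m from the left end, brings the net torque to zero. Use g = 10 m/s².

m ≈ 18.7 kg

Choose the fulcrum (at 2.9 m from the left end) as the axis so the support reaction has zero arm there.
Lamp: 4.1 × 10 = 41 N down at 4.9 m → arm 2 m, τ = 41 × 2 = 82 N·m clockwise.
Sack of grain: 31 × 10 = 310 N down at 0.86 m → arm 2.04 m, τ = 310 × 2.04 = 632.4 N·m counterclockwise.
Paint can: 6.8 × 10 = 68 N down at 4.4 m → arm 1.5 m, τ = 68 × 1.5 = 102 N·m clockwise.
Net moment of known loads = 448.4 N·m counterclockwise.
An unknown mass m at 5.3 m has arm 2.4 m; its moment is m·g·2.4 clockwise.
Balancing moments: m × 10 × 2.4 = 448.4, giving m = 448.4 / (10 × 2.4) = 18.7 kg.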